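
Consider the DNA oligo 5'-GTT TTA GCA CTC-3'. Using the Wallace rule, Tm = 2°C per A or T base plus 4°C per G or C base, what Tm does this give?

Counting bases: A=2, T=5, C=3, G=2
So N_AT = 7 and N_GC = 5.
Tm = 2(7) + 4(5) = 14 + 20 = 34°C

34°C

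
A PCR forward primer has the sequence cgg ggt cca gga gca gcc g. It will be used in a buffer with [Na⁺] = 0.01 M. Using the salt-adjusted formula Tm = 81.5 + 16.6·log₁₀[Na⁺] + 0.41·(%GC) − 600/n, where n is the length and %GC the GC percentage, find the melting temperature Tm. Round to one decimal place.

49.1°C

Length n = 19. C=6, A=3, G=9, T=1
G+C = 15, so %GC = 15/19 × 100 = 78.947%
Salt term: 16.6 × (-2) = -33.2
GC term: 0.41 × 78.947 = 32.368; length term: −600/19 = −31.579
Tm = 81.5 + (-33.2) + 32.368 − 31.579 = 49.089 → 49.1°C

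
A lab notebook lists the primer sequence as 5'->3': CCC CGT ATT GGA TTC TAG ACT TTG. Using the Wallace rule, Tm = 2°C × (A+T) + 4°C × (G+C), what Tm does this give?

70°C

T=9, A=4, C=6, G=5
AT pairs contribute 13, GC pairs contribute 11.
Tm = 4·11 + 2·13 = 44 + 26 = 70°C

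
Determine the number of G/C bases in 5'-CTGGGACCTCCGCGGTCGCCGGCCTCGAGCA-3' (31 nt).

Counting bases: C=13, A=3, G=11, T=4
Total G or C: 11 + 13 = 24

24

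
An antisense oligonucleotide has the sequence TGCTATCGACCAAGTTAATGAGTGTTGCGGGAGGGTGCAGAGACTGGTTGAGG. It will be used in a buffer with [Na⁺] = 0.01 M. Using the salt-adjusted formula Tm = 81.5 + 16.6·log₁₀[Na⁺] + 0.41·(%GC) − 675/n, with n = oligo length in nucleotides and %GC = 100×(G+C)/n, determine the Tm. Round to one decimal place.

57.2°C

Length n = 53. Counting bases: T=13, C=7, G=21, A=12
G+C = 28, so %GC = 28/53 × 100 = 52.83%
Salt term: 16.6 × (-2) = -33.2
GC term: 0.41 × 52.83 = 21.66; length term: −675/53 = −12.736
Tm = 81.5 + (-33.2) + 21.66 − 12.736 = 57.224 → 57.2°C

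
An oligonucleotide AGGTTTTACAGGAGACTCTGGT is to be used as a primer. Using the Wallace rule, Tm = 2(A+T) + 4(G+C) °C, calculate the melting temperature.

Counting bases: T=7, C=3, G=7, A=5
AT pairs contribute 12, GC pairs contribute 10.
Tm = 2(12) + 4(10) = 24 + 40 = 64°C

64°C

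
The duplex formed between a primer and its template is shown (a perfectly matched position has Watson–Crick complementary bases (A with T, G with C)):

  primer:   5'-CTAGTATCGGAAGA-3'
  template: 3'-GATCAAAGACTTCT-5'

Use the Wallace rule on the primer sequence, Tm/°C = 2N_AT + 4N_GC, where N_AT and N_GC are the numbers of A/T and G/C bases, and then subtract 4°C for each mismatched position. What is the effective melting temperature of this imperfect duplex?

32°C

Primer base counts: A=5, T=3, G=4, C=2 → A+T=8, G+C=6
Perfect-match Tm = 2(8) + 4(6) = 16 + 24 = 40°C
Mismatches (positions where the bases are not complementary): 2 (at positions 6, 9)
Effective Tm = 40 − 2×4 = 40 − 8 = 32°C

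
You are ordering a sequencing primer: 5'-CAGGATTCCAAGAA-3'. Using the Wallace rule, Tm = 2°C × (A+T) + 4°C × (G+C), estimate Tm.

40°C

Counting bases: C=3, T=2, G=3, A=6
AT pairs contribute 8, GC pairs contribute 6.
Tm = 2(8) + 4(6) = 16 + 24 = 40°C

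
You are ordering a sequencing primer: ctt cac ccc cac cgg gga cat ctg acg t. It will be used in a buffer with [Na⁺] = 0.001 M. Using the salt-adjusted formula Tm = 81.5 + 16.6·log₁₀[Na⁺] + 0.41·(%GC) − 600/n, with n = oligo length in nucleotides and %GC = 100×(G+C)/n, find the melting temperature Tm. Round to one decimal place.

Length n = 28. C=12, G=6, A=5, T=5
G+C = 18, so %GC = 18/28 × 100 = 64.286%
Salt term: 16.6 × (-3) = -49.8
GC term: 0.41 × 64.286 = 26.357; length term: −600/28 = −21.429
Tm = 81.5 + (-49.8) + 26.357 − 21.429 = 36.628 → 36.6°C

36.6°C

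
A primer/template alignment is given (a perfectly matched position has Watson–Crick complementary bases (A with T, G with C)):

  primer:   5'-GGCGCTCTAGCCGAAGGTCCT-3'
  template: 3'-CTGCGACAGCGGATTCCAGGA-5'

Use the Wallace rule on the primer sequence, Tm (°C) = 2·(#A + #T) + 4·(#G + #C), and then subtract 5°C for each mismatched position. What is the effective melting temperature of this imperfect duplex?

Primer base counts: A=3, T=4, G=7, C=7 → A+T=7, G+C=14
Perfect-match Tm = 2(7) + 4(14) = 14 + 56 = 70°C
Mismatches (positions where the bases are not complementary): 4 (at positions 2, 7, 9, 13)
Effective Tm = 70 − 4×5 = 70 − 20 = 50°C

50°C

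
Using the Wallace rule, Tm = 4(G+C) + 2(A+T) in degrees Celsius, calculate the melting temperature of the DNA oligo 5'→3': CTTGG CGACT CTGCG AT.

54°C

Counting bases: T=5, G=5, C=5, A=2
AT pairs contribute 7, GC pairs contribute 10.
Tm = 2(7) + 4(10) = 14 + 40 = 54°C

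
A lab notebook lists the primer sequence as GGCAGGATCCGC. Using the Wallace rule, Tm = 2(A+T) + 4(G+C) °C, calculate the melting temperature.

42°C

Counting bases: T=1, A=2, G=5, C=4
So N_AT = 3 and N_GC = 9.
Tm = 2×3 + 4×9 = 42°C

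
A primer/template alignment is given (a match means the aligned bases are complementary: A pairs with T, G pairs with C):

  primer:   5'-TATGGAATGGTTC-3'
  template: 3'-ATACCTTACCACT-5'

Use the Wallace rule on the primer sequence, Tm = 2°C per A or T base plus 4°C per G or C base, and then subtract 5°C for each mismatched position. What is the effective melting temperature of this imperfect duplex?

Primer base counts: A=3, T=5, G=4, C=1 → A+T=8, G+C=5
Perfect-match Tm = 2(8) + 4(5) = 16 + 20 = 36°C
Mismatches (positions where the bases are not complementary): 2 (at positions 12, 13)
Effective Tm = 36 − 2×5 = 36 − 10 = 26°C

26°C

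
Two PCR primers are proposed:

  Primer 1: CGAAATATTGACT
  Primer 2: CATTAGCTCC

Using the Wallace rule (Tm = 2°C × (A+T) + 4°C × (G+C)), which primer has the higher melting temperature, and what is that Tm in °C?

Primer 1, 34°C

Primer 1: A+T=9, G+C=4 → Tm = 2(9)+4(4) = 34°C
Primer 2: A+T=5, G+C=5 → Tm = 2(5)+4(5) = 30°C
34°C vs 30°C → primer 1 is higher.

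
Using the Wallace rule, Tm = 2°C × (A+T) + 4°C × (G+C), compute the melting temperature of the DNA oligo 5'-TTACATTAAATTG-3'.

Scanning the sequence gives T=6, C=1, A=5, G=1.
AT pairs contribute 11, GC pairs contribute 2.
Tm = 4·2 + 2·11 = 8 + 22 = 30°C

30°C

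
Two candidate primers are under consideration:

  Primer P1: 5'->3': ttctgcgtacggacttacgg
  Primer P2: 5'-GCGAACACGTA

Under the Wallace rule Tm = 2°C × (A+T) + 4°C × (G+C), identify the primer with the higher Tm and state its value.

Primer P1: A+T=9, G+C=11 → Tm = 2(9)+4(11) = 62°C
Primer P2: A+T=5, G+C=6 → Tm = 2(5)+4(6) = 34°C
62°C vs 34°C → primer P1 is higher.

Primer P1, 62°C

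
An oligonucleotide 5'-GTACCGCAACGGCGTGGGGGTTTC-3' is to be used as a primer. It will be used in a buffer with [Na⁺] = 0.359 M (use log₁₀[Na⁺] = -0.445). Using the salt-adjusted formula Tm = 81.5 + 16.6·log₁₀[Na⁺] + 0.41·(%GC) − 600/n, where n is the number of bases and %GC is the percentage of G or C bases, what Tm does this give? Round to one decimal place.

Length n = 24. C=6, A=3, T=5, G=10
G+C = 16, so %GC = 16/24 × 100 = 66.667%
Salt term: 16.6 × (-0.445) = -7.387
GC term: 0.41 × 66.667 = 27.333; length term: −600/24 = −25
Tm = 81.5 + (-7.387) + 27.333 − 25 = 76.446 → 76.4°C

76.4°C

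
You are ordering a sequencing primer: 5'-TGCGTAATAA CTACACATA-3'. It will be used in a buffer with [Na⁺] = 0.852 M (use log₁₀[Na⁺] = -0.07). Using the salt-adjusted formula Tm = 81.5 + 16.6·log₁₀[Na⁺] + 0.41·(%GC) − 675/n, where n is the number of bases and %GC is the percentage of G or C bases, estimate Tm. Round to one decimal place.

Length n = 19. Scanning the sequence gives G=2, A=8, C=4, T=5.
G+C = 6, so %GC = 6/19 × 100 = 31.579%
Salt term: 16.6 × (-0.07) = -1.162
GC term: 0.41 × 31.579 = 12.947; length term: −675/19 = −35.526
Tm = 81.5 + (-1.162) + 12.947 − 35.526 = 57.759 → 57.8°C

57.8°C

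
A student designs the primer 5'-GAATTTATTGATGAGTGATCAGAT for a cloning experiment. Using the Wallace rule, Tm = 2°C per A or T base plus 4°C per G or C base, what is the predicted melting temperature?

62°C

Base counts: C=1, T=9, G=6, A=8
So N_AT = 17 and N_GC = 7.
Tm = 2×17 + 4×7 = 62°C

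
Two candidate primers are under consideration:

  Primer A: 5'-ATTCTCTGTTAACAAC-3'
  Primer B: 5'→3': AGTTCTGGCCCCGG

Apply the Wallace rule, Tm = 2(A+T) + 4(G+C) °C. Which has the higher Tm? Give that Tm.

Primer A: A+T=11, G+C=5 → Tm = 2(11)+4(5) = 42°C
Primer B: A+T=4, G+C=10 → Tm = 2(4)+4(10) = 48°C
42°C vs 48°C → primer B is higher.

Primer B, 48°C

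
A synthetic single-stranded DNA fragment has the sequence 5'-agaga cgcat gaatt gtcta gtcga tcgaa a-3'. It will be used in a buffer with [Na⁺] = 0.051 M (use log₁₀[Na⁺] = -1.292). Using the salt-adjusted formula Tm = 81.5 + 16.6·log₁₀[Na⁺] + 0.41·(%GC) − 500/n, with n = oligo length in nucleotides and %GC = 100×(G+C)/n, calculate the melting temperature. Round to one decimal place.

Length n = 31. Base counts: C=5, G=8, A=11, T=7
G+C = 13, so %GC = 13/31 × 100 = 41.935%
Salt term: 16.6 × (-1.292) = -21.447
GC term: 0.41 × 41.935 = 17.193; length term: −500/31 = −16.129
Tm = 81.5 + (-21.447) + 17.193 − 16.129 = 61.117 → 61.1°C

61.1°C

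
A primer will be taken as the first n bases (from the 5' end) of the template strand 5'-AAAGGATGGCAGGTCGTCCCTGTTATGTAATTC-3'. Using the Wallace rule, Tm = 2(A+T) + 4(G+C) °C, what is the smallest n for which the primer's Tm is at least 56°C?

First 17 bases: AAAGGATGGCAGGTCGT → Tm = 52°C (< 56°C)
First 18 bases: AAAGGATGGCAGGTCGTC → Tm = 56°C (≥ 56°C)
Since every base adds ≥2°C, Tm only increases with n, so the threshold is first crossed at n = 18.

n = 18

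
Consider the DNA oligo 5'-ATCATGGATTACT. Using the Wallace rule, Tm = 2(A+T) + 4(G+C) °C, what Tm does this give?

34°C

Base counts: G=2, T=5, C=2, A=4
AT pairs contribute 9, GC pairs contribute 4.
Tm = 2(9) + 4(4) = 18 + 16 = 34°C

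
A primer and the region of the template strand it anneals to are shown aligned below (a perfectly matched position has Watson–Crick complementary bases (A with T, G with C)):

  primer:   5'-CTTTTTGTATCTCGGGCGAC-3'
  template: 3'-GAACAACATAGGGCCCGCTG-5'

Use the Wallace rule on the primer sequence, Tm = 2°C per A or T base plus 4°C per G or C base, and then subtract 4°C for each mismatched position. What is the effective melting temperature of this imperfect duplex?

52°C

Primer base counts: A=2, T=8, G=5, C=5 → A+T=10, G+C=10
Perfect-match Tm = 2(10) + 4(10) = 20 + 40 = 60°C
Mismatches (positions where the bases are not complementary): 2 (at positions 4, 12)
Effective Tm = 60 − 2×4 = 60 − 8 = 52°C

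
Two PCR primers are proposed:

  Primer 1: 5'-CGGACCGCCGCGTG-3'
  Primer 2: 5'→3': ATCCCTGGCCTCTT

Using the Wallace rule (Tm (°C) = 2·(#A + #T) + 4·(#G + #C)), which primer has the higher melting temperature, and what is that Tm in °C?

Primer 1, 52°C

Primer 1: A+T=2, G+C=12 → Tm = 2(2)+4(12) = 52°C
Primer 2: A+T=6, G+C=8 → Tm = 2(6)+4(8) = 44°C
52°C vs 44°C → primer 1 is higher.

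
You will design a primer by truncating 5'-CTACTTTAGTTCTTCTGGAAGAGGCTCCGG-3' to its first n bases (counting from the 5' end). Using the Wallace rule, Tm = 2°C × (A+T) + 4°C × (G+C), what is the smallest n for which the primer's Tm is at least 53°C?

First 19 bases: CTACTTTAGTTCTTCTGGA → Tm = 52°C (< 53°C)
First 20 bases: CTACTTTAGTTCTTCTGGAA → Tm = 54°C (≥ 53°C)
Since every base adds ≥2°C, Tm only increases with n, so the threshold is first crossed at n = 20.

n = 20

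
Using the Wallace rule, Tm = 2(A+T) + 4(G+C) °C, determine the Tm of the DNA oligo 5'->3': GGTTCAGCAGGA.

38°C

Counting bases: G=5, A=3, T=2, C=2
So N_AT = 5 and N_GC = 7.
Tm = 2×5 + 4×7 = 38°C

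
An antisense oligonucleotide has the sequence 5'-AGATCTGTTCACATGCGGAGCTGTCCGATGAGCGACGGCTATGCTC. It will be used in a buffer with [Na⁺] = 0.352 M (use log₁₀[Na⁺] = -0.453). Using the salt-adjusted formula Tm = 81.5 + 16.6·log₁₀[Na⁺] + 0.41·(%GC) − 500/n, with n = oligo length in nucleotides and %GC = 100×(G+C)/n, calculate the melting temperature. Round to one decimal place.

Length n = 46. Base counts: A=9, G=14, T=11, C=12
G+C = 26, so %GC = 26/46 × 100 = 56.522%
Salt term: 16.6 × (-0.453) = -7.52
GC term: 0.41 × 56.522 = 23.174; length term: −500/46 = −10.87
Tm = 81.5 + (-7.52) + 23.174 − 10.87 = 86.284 → 86.3°C

86.3°C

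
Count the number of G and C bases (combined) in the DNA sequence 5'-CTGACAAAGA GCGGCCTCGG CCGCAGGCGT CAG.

Scanning the sequence gives T=3, G=12, C=11, A=7.
G+C = 12 + 11 = 23

23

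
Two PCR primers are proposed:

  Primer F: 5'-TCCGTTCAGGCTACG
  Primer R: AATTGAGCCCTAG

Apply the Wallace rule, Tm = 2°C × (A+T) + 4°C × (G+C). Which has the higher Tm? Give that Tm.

Primer F: A+T=6, G+C=9 → Tm = 2(6)+4(9) = 48°C
Primer R: A+T=7, G+C=6 → Tm = 2(7)+4(6) = 38°C
48°C vs 38°C → primer F is higher.

Primer F, 48°C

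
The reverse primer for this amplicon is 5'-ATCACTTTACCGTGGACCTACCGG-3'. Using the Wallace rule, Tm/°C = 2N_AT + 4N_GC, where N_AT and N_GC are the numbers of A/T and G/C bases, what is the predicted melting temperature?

Base counts: T=6, A=5, C=8, G=5
A+T = 11, G+C = 13
Tm = 2×11 + 4×13 = 74°C

74°C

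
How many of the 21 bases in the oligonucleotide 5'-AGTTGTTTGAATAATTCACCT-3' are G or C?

Scanning the sequence gives A=6, C=3, G=3, T=9.
G+C = 3 + 3 = 6

6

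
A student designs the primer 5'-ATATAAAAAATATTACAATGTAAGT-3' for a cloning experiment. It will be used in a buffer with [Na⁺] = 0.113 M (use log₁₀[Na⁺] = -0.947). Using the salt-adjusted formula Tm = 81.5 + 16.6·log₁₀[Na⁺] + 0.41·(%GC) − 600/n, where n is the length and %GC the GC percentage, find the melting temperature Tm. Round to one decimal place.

Length n = 25. Scanning the sequence gives C=1, G=2, T=8, A=14.
G+C = 3, so %GC = 3/25 × 100 = 12%
Salt term: 16.6 × (-0.947) = -15.72
GC term: 0.41 × 12 = 4.92; length term: −600/25 = −24
Tm = 81.5 + (-15.72) + 4.92 − 24 = 46.7 → 46.7°C

46.7°C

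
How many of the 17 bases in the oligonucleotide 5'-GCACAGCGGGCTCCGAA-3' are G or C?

12

Scanning the sequence gives T=1, A=4, C=6, G=6.
G+C = 6 + 6 = 12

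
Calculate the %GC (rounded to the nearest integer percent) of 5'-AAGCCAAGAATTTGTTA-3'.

29%

Counting bases: A=7, T=5, C=2, G=3
G+C = 3 + 2 = 5 out of 17 bases
%GC = 5/17 × 100 = 29.41% ≈ 29%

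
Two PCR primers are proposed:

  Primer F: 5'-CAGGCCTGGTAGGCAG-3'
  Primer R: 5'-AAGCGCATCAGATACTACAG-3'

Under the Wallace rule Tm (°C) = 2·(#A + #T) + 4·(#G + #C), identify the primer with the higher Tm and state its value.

Primer R, 58°C

Primer F: A+T=5, G+C=11 → Tm = 2(5)+4(11) = 54°C
Primer R: A+T=11, G+C=9 → Tm = 2(11)+4(9) = 58°C
54°C vs 58°C → primer R is higher.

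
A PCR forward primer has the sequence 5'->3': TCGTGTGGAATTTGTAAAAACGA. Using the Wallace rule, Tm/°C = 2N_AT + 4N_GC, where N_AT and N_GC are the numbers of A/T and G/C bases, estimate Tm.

62°C

G=6, C=2, A=8, T=7
A+T = 15, G+C = 8
Tm = 2×15 + 4×8 = 62°C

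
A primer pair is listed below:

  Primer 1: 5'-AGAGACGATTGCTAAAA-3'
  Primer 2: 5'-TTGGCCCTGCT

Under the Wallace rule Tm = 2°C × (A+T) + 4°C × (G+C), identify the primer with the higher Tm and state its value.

Primer 1: A+T=11, G+C=6 → Tm = 2(11)+4(6) = 46°C
Primer 2: A+T=4, G+C=7 → Tm = 2(4)+4(7) = 36°C
46°C vs 36°C → primer 1 is higher.

Primer 1, 46°C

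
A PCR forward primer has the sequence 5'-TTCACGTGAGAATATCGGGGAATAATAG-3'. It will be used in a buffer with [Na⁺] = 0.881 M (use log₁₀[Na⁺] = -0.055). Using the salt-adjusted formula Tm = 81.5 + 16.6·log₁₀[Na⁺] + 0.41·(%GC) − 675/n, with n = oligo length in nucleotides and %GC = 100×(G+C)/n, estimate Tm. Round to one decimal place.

Length n = 28. Base counts: C=3, T=7, G=8, A=10
G+C = 11, so %GC = 11/28 × 100 = 39.286%
Salt term: 16.6 × (-0.055) = -0.913
GC term: 0.41 × 39.286 = 16.107; length term: −675/28 = −24.107
Tm = 81.5 + (-0.913) + 16.107 − 24.107 = 72.587 → 72.6°C

72.6°C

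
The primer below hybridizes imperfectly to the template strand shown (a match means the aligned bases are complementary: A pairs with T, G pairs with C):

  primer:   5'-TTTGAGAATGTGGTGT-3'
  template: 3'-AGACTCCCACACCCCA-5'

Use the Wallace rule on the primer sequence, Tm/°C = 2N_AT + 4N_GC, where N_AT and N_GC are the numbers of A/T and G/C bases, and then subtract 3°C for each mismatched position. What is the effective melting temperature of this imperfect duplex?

32°C

Primer base counts: A=3, T=7, G=6, C=0 → A+T=10, G+C=6
Perfect-match Tm = 2(10) + 4(6) = 20 + 24 = 44°C
Mismatches (positions where the bases are not complementary): 4 (at positions 2, 7, 8, 14)
Effective Tm = 44 − 4×3 = 44 − 12 = 32°C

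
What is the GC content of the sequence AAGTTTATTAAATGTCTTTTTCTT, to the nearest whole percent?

Counting bases: A=6, G=2, C=2, T=14
G+C = 2 + 2 = 4 out of 24 bases
%GC = 4/24 × 100 = 16.67% ≈ 17%

17%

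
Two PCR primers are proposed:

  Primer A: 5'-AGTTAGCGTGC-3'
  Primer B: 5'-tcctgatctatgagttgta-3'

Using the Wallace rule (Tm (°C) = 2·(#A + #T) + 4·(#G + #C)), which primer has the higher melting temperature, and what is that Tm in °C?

Primer B, 52°C

Primer A: A+T=5, G+C=6 → Tm = 2(5)+4(6) = 34°C
Primer B: A+T=12, G+C=7 → Tm = 2(12)+4(7) = 52°C
34°C vs 52°C → primer B is higher.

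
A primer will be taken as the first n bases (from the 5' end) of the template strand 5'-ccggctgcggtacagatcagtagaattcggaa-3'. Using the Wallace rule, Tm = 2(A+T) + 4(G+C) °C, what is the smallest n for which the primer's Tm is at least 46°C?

First 12 bases: CCGGCTGCGGTA → Tm = 42°C (< 46°C)
First 13 bases: CCGGCTGCGGTAC → Tm = 46°C (≥ 46°C)
Each additional base adds 2°C (A/T) or 4°C (G/C), so Tm is non-decreasing in n; n = 13 is the first length to reach 46°C.

n = 13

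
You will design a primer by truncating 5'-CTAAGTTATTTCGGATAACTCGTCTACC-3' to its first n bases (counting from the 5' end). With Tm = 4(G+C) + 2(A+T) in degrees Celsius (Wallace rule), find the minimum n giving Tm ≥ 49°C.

n = 19

First 18 bases: CTAAGTTATTTCGGATAA → Tm = 46°C (< 49°C)
First 19 bases: CTAAGTTATTTCGGATAAC → Tm = 50°C (≥ 49°C)
Since every base adds ≥2°C, Tm only increases with n, so the threshold is first crossed at n = 19.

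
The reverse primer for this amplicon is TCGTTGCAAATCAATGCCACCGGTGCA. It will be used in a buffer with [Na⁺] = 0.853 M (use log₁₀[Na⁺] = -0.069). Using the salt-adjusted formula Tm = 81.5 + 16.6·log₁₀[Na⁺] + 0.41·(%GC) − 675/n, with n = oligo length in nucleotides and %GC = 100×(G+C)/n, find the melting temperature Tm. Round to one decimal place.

76.6°C

Length n = 27. T=6, C=8, A=7, G=6
G+C = 14, so %GC = 14/27 × 100 = 51.852%
Salt term: 16.6 × (-0.069) = -1.145
GC term: 0.41 × 51.852 = 21.259; length term: −675/27 = −25
Tm = 81.5 + (-1.145) + 21.259 − 25 = 76.614 → 76.6°C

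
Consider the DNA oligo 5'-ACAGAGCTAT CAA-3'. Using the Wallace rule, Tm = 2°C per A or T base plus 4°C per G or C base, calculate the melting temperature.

36°C

C=3, G=2, A=6, T=2
AT pairs contribute 8, GC pairs contribute 5.
Tm = 2×8 + 4×5 = 36°C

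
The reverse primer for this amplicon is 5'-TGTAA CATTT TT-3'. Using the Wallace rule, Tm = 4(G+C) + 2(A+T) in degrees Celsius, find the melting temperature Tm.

28°C

Counting bases: C=1, G=1, T=7, A=3
AT pairs contribute 10, GC pairs contribute 2.
Tm = 2(10) + 4(2) = 20 + 8 = 28°C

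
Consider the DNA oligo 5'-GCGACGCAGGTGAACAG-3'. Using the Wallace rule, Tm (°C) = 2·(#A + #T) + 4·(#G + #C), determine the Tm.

56°C

A=5, T=1, C=4, G=7
A+T = 6, G+C = 11
Tm = 2(6) + 4(11) = 12 + 44 = 56°C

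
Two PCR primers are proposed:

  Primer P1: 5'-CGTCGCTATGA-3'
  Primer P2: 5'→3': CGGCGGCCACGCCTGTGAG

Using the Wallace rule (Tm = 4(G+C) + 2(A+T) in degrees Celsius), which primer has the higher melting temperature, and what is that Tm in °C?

Primer P2, 68°C

Primer P1: A+T=5, G+C=6 → Tm = 2(5)+4(6) = 34°C
Primer P2: A+T=4, G+C=15 → Tm = 2(4)+4(15) = 68°C
34°C vs 68°C → primer P2 is higher.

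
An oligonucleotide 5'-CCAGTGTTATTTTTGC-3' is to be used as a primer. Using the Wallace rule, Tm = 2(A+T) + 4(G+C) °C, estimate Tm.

44°C

Scanning the sequence gives A=2, G=3, T=8, C=3.
A+T = 10, G+C = 6
Tm = 2×10 + 4×6 = 44°C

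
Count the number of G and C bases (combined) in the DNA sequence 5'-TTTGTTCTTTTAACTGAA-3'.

Scanning the sequence gives C=2, A=4, G=2, T=10.
G+C = 2 + 2 = 4

4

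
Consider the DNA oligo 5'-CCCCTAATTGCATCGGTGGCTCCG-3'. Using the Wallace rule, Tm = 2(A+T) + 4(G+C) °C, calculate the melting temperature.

Base counts: T=6, C=9, G=6, A=3
So N_AT = 9 and N_GC = 15.
Tm = 2×9 + 4×15 = 78°C

78°C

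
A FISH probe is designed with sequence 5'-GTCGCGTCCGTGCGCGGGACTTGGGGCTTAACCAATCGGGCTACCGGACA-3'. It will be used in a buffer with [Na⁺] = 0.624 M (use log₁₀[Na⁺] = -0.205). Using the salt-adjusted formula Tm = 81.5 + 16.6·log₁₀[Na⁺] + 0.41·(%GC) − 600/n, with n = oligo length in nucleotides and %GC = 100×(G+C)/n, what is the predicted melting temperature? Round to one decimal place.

Length n = 50. Scanning the sequence gives T=9, C=15, A=8, G=18.
G+C = 33, so %GC = 33/50 × 100 = 66%
Salt term: 16.6 × (-0.205) = -3.403
GC term: 0.41 × 66 = 27.06; length term: −600/50 = −12
Tm = 81.5 + (-3.403) + 27.06 − 12 = 93.157 → 93.2°C

93.2°C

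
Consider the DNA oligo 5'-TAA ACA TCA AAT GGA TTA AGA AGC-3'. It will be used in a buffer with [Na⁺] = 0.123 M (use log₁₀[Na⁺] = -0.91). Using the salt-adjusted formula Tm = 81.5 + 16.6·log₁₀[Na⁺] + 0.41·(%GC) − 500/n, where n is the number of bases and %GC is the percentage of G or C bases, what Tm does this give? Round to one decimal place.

Length n = 24. Scanning the sequence gives C=3, G=4, A=12, T=5.
G+C = 7, so %GC = 7/24 × 100 = 29.167%
Salt term: 16.6 × (-0.91) = -15.106
GC term: 0.41 × 29.167 = 11.958; length term: −500/24 = −20.833
Tm = 81.5 + (-15.106) + 11.958 − 20.833 = 57.519 → 57.5°C

57.5°C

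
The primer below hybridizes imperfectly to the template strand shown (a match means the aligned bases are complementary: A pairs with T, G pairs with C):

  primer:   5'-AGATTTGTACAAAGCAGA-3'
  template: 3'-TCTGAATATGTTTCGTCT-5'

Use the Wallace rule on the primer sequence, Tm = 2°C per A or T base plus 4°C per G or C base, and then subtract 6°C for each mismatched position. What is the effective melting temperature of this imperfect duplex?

Primer base counts: A=8, T=4, G=4, C=2 → A+T=12, G+C=6
Perfect-match Tm = 2(12) + 4(6) = 24 + 24 = 48°C
Mismatches (positions where the bases are not complementary): 2 (at positions 4, 7)
Effective Tm = 48 − 2×6 = 48 − 12 = 36°C

36°C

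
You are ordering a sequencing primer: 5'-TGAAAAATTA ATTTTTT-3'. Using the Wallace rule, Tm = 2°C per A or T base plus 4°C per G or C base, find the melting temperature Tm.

Counting bases: C=0, G=1, A=7, T=9
So N_AT = 16 and N_GC = 1.
Tm = 2×16 + 4×1 = 36°C

36°C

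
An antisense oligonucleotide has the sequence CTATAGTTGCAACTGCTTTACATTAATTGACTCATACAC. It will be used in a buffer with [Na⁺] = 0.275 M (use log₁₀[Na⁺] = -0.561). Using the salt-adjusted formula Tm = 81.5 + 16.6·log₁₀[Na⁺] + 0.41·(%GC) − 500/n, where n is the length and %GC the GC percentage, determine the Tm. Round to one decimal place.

73.0°C

Length n = 39. G=4, T=14, C=9, A=12
G+C = 13, so %GC = 13/39 × 100 = 33.333%
Salt term: 16.6 × (-0.561) = -9.313
GC term: 0.41 × 33.333 = 13.667; length term: −500/39 = −12.821
Tm = 81.5 + (-9.313) + 13.667 − 12.821 = 73.033 → 73.0°C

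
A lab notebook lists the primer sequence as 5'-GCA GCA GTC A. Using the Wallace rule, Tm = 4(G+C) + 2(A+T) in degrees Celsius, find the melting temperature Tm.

Counting bases: C=3, A=3, G=3, T=1
AT pairs contribute 4, GC pairs contribute 6.
Tm = 2×4 + 4×6 = 32°C

32°C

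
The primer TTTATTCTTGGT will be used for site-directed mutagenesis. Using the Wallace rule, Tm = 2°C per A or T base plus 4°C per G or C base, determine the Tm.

30°C

Scanning the sequence gives A=1, C=1, T=8, G=2.
AT pairs contribute 9, GC pairs contribute 3.
Tm = 2×9 + 4×3 = 30°C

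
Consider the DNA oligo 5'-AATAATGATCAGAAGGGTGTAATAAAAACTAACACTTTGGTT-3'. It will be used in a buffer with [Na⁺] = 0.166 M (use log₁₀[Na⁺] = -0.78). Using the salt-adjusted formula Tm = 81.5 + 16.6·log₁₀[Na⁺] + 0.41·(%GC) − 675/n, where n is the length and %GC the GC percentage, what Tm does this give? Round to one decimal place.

64.2°C

Length n = 42. Base counts: G=8, A=18, C=4, T=12
G+C = 12, so %GC = 12/42 × 100 = 28.571%
Salt term: 16.6 × (-0.78) = -12.948
GC term: 0.41 × 28.571 = 11.714; length term: −675/42 = −16.071
Tm = 81.5 + (-12.948) + 11.714 − 16.071 = 64.195 → 64.2°C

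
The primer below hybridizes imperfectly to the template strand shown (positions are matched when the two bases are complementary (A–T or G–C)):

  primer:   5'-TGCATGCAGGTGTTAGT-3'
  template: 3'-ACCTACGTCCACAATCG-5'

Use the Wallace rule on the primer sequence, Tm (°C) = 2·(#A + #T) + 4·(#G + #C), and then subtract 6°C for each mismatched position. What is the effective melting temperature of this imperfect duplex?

Primer base counts: A=3, T=6, G=6, C=2 → A+T=9, G+C=8
Perfect-match Tm = 2(9) + 4(8) = 18 + 32 = 50°C
Mismatches (positions where the bases are not complementary): 2 (at positions 3, 17)
Effective Tm = 50 − 2×6 = 50 − 12 = 38°C

38°C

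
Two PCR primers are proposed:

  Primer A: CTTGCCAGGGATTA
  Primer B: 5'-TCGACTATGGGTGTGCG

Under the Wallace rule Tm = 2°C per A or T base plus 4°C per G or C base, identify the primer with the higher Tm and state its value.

Primer A: A+T=7, G+C=7 → Tm = 2(7)+4(7) = 42°C
Primer B: A+T=7, G+C=10 → Tm = 2(7)+4(10) = 54°C
42°C vs 54°C → primer B is higher.

Primer B, 54°C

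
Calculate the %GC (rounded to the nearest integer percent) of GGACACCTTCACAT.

Scanning the sequence gives C=5, G=2, A=4, T=3.
G+C = 2 + 5 = 7 out of 14 bases
%GC = 7/14 × 100 = 50% ≈ 50%

50%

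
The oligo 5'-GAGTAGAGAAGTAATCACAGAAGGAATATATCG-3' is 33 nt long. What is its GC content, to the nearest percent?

Counting bases: A=15, C=3, T=6, G=9
G+C = 9 + 3 = 12 out of 33 bases
%GC = 12/33 × 100 = 36.36% ≈ 36%

36%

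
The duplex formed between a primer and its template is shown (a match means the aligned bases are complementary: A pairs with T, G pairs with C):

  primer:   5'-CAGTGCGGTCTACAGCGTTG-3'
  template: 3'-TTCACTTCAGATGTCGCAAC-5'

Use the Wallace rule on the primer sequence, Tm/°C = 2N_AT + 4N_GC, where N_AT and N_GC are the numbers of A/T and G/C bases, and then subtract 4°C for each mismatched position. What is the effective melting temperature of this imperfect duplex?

Primer base counts: A=3, T=5, G=7, C=5 → A+T=8, G+C=12
Perfect-match Tm = 2(8) + 4(12) = 16 + 48 = 64°C
Mismatches (positions where the bases are not complementary): 3 (at positions 1, 6, 7)
Effective Tm = 64 − 3×4 = 64 − 12 = 52°C

52°C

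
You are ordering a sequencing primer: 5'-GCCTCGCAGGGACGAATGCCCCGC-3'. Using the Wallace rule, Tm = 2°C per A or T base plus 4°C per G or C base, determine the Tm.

Counting bases: A=4, T=2, C=10, G=8
A+T = 6, G+C = 18
Tm = 2(6) + 4(18) = 12 + 72 = 84°C

84°C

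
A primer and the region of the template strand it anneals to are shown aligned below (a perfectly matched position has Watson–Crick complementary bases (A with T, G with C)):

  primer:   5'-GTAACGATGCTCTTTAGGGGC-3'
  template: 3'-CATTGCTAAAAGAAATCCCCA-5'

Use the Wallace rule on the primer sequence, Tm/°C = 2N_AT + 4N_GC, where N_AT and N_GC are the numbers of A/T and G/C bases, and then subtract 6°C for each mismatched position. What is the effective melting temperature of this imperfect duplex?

46°C

Primer base counts: A=4, T=6, G=7, C=4 → A+T=10, G+C=11
Perfect-match Tm = 2(10) + 4(11) = 20 + 44 = 64°C
Mismatches (positions where the bases are not complementary): 3 (at positions 9, 10, 21)
Effective Tm = 64 − 3×6 = 64 − 18 = 46°C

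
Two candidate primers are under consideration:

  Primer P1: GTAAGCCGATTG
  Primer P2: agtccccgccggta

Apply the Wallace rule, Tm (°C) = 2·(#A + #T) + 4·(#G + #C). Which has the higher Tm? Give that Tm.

Primer P2, 48°C

Primer P1: A+T=6, G+C=6 → Tm = 2(6)+4(6) = 36°C
Primer P2: A+T=4, G+C=10 → Tm = 2(4)+4(10) = 48°C
36°C vs 48°C → primer P2 is higher.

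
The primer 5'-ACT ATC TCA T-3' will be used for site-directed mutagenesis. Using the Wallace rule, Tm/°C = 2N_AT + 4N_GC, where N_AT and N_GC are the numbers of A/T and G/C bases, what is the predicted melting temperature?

A=3, T=4, G=0, C=3
AT pairs contribute 7, GC pairs contribute 3.
Tm = 2(7) + 4(3) = 14 + 12 = 26°C

26°C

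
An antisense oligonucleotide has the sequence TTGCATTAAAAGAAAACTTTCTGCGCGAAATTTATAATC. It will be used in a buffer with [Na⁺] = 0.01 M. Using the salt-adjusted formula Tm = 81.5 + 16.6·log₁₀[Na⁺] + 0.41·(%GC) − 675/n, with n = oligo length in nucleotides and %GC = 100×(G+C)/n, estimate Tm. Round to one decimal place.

Length n = 39. Scanning the sequence gives T=13, G=5, A=15, C=6.
G+C = 11, so %GC = 11/39 × 100 = 28.205%
Salt term: 16.6 × (-2) = -33.2
GC term: 0.41 × 28.205 = 11.564; length term: −675/39 = −17.308
Tm = 81.5 + (-33.2) + 11.564 − 17.308 = 42.556 → 42.6°C

42.6°C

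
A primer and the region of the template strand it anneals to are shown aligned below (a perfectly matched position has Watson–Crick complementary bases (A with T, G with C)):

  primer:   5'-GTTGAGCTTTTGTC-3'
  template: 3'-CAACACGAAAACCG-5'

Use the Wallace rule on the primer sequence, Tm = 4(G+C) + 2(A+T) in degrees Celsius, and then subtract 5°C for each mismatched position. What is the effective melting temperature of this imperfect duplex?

30°C

Primer base counts: A=1, T=7, G=4, C=2 → A+T=8, G+C=6
Perfect-match Tm = 2(8) + 4(6) = 16 + 24 = 40°C
Mismatches (positions where the bases are not complementary): 2 (at positions 5, 13)
Effective Tm = 40 − 2×5 = 40 − 10 = 30°C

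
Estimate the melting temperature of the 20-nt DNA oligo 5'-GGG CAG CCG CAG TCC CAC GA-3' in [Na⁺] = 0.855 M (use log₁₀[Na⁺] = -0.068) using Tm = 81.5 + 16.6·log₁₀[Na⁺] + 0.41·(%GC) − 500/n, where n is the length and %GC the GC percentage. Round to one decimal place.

86.1°C

Length n = 20. Counting bases: C=8, A=4, T=1, G=7
G+C = 15, so %GC = 15/20 × 100 = 75%
Salt term: 16.6 × (-0.068) = -1.129
GC term: 0.41 × 75 = 30.75; length term: −500/20 = −25
Tm = 81.5 + (-1.129) + 30.75 − 25 = 86.121 → 86.1°C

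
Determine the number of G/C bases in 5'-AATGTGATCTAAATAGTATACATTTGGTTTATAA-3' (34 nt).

Base counts: C=2, G=5, A=13, T=14
G+C = 5 + 2 = 7

7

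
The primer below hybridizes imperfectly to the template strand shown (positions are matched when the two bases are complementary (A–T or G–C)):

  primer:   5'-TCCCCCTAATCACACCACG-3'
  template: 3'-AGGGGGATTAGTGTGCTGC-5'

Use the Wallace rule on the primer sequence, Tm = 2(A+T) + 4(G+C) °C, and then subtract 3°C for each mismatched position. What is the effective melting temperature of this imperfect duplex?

57°C

Primer base counts: A=5, T=3, G=1, C=10 → A+T=8, G+C=11
Perfect-match Tm = 2(8) + 4(11) = 16 + 44 = 60°C
Mismatches (positions where the bases are not complementary): 1 (at position 16)
Effective Tm = 60 − 1×3 = 60 − 3 = 57°C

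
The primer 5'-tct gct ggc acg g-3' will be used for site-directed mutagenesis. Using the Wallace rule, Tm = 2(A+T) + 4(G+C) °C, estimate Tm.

44°C

Scanning the sequence gives G=5, A=1, C=4, T=3.
AT pairs contribute 4, GC pairs contribute 9.
Tm = 2(4) + 4(9) = 8 + 36 = 44°C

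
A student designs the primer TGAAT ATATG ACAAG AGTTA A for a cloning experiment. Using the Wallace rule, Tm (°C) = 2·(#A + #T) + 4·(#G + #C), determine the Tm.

Counting bases: C=1, A=10, T=6, G=4
AT pairs contribute 16, GC pairs contribute 5.
Tm = 4·5 + 2·16 = 20 + 32 = 52°C

52°C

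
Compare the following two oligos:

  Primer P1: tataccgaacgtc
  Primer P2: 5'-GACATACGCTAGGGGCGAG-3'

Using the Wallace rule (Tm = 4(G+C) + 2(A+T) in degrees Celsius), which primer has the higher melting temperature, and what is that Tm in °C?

Primer P1: A+T=7, G+C=6 → Tm = 2(7)+4(6) = 38°C
Primer P2: A+T=7, G+C=12 → Tm = 2(7)+4(12) = 62°C
38°C vs 62°C → primer P2 is higher.

Primer P2, 62°C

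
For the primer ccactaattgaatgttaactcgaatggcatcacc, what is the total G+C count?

14

Scanning the sequence gives C=9, T=9, A=11, G=5.
Total G or C: 5 + 9 = 14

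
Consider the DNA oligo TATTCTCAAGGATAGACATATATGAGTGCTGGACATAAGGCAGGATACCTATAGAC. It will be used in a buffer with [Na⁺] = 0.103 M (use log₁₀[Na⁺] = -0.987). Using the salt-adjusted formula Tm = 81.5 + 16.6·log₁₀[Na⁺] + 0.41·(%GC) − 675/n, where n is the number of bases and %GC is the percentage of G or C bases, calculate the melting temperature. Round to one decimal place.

69.2°C

Length n = 56. Base counts: A=20, C=9, T=14, G=13
G+C = 22, so %GC = 22/56 × 100 = 39.286%
Salt term: 16.6 × (-0.987) = -16.384
GC term: 0.41 × 39.286 = 16.107; length term: −675/56 = −12.054
Tm = 81.5 + (-16.384) + 16.107 − 12.054 = 69.169 → 69.2°C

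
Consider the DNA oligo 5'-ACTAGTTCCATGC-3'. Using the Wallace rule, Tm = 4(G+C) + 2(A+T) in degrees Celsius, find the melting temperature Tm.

Scanning the sequence gives C=4, T=4, G=2, A=3.
So N_AT = 7 and N_GC = 6.
Tm = 2×7 + 4×6 = 38°C

38°C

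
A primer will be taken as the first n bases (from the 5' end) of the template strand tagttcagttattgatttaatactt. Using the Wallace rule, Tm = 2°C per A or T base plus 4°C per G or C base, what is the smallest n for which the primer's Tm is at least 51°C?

n = 22

First 21 bases: TAGTTCAGTTATTGATTTAAT → Tm = 50°C (< 51°C)
First 22 bases: TAGTTCAGTTATTGATTTAATA → Tm = 52°C (≥ 51°C)
Since every base adds ≥2°C, Tm only increases with n, so the threshold is first crossed at n = 22.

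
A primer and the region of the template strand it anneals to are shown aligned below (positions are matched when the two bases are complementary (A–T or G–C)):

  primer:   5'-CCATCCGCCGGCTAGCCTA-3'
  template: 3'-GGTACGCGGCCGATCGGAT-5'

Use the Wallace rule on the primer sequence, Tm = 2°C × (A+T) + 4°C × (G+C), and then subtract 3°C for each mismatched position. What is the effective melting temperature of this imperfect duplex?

Primer base counts: A=3, T=3, G=4, C=9 → A+T=6, G+C=13
Perfect-match Tm = 2(6) + 4(13) = 12 + 52 = 64°C
Mismatches (positions where the bases are not complementary): 1 (at position 5)
Effective Tm = 64 − 1×3 = 64 − 3 = 61°C

61°C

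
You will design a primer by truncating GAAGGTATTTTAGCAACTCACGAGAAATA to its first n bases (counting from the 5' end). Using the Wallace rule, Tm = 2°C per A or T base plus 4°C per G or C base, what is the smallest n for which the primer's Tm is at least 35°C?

First 13 bases: GAAGGTATTTTAG → Tm = 34°C (< 35°C)
First 14 bases: GAAGGTATTTTAGC → Tm = 38°C (≥ 35°C)
Each additional base adds 2°C (A/T) or 4°C (G/C), so Tm is non-decreasing in n; n = 14 is the first length to reach 35°C.

n = 14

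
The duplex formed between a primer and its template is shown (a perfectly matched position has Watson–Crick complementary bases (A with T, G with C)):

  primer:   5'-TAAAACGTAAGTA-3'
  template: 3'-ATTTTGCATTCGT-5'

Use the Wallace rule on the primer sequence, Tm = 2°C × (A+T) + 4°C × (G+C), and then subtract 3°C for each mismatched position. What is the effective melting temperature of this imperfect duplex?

Primer base counts: A=7, T=3, G=2, C=1 → A+T=10, G+C=3
Perfect-match Tm = 2(10) + 4(3) = 20 + 12 = 32°C
Mismatches (positions where the bases are not complementary): 1 (at position 12)
Effective Tm = 32 − 1×3 = 32 − 3 = 29°C

29°C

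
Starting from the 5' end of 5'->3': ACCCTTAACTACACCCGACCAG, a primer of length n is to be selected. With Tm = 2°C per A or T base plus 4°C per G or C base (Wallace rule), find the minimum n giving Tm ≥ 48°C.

First 15 bases: ACCCTTAACTACACC → Tm = 44°C (< 48°C)
First 16 bases: ACCCTTAACTACACCC → Tm = 48°C (≥ 48°C)
Since every base adds ≥2°C, Tm only increases with n, so the threshold is first crossed at n = 16.

n = 16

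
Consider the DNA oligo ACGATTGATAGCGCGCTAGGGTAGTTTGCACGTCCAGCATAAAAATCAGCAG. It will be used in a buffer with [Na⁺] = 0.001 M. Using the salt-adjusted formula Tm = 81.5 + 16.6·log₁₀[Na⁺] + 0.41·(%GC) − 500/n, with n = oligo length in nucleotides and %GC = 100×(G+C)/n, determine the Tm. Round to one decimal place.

41.8°C

Length n = 52. Base counts: C=11, T=11, A=16, G=14
G+C = 25, so %GC = 25/52 × 100 = 48.077%
Salt term: 16.6 × (-3) = -49.8
GC term: 0.41 × 48.077 = 19.712; length term: −500/52 = −9.615
Tm = 81.5 + (-49.8) + 19.712 − 9.615 = 41.797 → 41.8°C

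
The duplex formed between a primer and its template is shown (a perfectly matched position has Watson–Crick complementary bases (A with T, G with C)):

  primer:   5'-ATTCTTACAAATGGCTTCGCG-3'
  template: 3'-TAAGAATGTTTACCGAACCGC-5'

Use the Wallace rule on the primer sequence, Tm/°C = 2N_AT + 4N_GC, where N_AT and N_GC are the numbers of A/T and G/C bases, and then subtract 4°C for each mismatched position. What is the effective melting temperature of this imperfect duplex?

Primer base counts: A=5, T=7, G=4, C=5 → A+T=12, G+C=9
Perfect-match Tm = 2(12) + 4(9) = 24 + 36 = 60°C
Mismatches (positions where the bases are not complementary): 1 (at position 18)
Effective Tm = 60 − 1×4 = 60 − 4 = 56°C

56°C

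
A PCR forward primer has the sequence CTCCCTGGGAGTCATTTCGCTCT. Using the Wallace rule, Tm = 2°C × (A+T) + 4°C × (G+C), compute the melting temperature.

72°C

Scanning the sequence gives A=2, T=8, G=5, C=8.
A+T = 10, G+C = 13
Tm = 2×10 + 4×13 = 72°C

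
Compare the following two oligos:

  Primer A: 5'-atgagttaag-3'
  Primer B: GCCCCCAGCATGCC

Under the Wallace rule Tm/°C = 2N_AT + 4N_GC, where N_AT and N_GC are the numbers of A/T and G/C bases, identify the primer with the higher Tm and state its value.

Primer A: A+T=7, G+C=3 → Tm = 2(7)+4(3) = 26°C
Primer B: A+T=3, G+C=11 → Tm = 2(3)+4(11) = 50°C
26°C vs 50°C → primer B is higher.

Primer B, 50°C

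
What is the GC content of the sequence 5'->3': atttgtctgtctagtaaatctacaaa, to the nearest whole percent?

27%

G=3, T=10, A=9, C=4
G+C = 3 + 4 = 7 out of 26 bases
%GC = 7/26 × 100 = 26.92% ≈ 27%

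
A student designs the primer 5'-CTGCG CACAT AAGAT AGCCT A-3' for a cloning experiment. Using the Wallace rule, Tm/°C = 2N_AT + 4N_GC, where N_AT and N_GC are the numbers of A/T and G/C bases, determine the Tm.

62°C

Scanning the sequence gives A=7, C=6, G=4, T=4.
So N_AT = 11 and N_GC = 10.
Tm = 2×11 + 4×10 = 62°C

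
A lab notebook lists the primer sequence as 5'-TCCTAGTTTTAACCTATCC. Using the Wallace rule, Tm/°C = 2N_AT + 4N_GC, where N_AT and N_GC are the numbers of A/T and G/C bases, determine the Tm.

Scanning the sequence gives G=1, T=8, A=4, C=6.
So N_AT = 12 and N_GC = 7.
Tm = 4·7 + 2·12 = 28 + 24 = 52°C

52°C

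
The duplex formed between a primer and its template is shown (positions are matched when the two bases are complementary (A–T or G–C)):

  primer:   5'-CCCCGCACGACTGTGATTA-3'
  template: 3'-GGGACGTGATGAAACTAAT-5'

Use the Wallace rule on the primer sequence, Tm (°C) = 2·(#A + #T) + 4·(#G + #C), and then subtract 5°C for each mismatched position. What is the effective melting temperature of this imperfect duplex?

45°C

Primer base counts: A=4, T=4, G=4, C=7 → A+T=8, G+C=11
Perfect-match Tm = 2(8) + 4(11) = 16 + 44 = 60°C
Mismatches (positions where the bases are not complementary): 3 (at positions 4, 9, 13)
Effective Tm = 60 − 3×5 = 60 − 15 = 45°C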